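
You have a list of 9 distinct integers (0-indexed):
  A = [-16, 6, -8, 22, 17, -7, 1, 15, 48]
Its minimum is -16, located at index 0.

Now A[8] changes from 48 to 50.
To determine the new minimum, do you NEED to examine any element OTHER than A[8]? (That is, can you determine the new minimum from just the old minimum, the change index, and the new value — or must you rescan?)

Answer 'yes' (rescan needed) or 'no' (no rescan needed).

Answer: no

Derivation:
Old min = -16 at index 0
Change at index 8: 48 -> 50
Index 8 was NOT the min. New min = min(-16, 50). No rescan of other elements needed.
Needs rescan: no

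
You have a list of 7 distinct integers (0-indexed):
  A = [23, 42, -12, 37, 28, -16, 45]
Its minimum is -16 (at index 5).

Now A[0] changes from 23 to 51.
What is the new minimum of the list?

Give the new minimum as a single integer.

Old min = -16 (at index 5)
Change: A[0] 23 -> 51
Changed element was NOT the old min.
  New min = min(old_min, new_val) = min(-16, 51) = -16

Answer: -16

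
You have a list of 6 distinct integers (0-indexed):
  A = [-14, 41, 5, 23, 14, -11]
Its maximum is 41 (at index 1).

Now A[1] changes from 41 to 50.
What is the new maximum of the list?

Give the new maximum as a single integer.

Old max = 41 (at index 1)
Change: A[1] 41 -> 50
Changed element WAS the max -> may need rescan.
  Max of remaining elements: 23
  New max = max(50, 23) = 50

Answer: 50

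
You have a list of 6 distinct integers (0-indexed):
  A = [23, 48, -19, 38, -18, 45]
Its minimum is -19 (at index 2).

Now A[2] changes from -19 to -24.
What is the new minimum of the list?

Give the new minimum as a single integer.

Answer: -24

Derivation:
Old min = -19 (at index 2)
Change: A[2] -19 -> -24
Changed element WAS the min. Need to check: is -24 still <= all others?
  Min of remaining elements: -18
  New min = min(-24, -18) = -24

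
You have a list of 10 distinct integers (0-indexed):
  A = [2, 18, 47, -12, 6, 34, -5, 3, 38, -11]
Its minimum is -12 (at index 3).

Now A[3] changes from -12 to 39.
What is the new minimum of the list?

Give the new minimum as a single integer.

Answer: -11

Derivation:
Old min = -12 (at index 3)
Change: A[3] -12 -> 39
Changed element WAS the min. Need to check: is 39 still <= all others?
  Min of remaining elements: -11
  New min = min(39, -11) = -11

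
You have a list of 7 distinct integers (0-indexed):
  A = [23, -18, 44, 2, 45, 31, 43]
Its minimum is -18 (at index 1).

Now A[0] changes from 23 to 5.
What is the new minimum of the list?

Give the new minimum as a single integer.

Answer: -18

Derivation:
Old min = -18 (at index 1)
Change: A[0] 23 -> 5
Changed element was NOT the old min.
  New min = min(old_min, new_val) = min(-18, 5) = -18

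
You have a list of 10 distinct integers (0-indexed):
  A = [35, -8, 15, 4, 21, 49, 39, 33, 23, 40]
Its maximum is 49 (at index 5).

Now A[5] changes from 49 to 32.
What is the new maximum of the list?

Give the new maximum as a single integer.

Old max = 49 (at index 5)
Change: A[5] 49 -> 32
Changed element WAS the max -> may need rescan.
  Max of remaining elements: 40
  New max = max(32, 40) = 40

Answer: 40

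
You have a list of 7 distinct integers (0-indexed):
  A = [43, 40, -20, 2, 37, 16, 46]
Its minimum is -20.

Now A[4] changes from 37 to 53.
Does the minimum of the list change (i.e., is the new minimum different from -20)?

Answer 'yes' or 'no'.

Answer: no

Derivation:
Old min = -20
Change: A[4] 37 -> 53
Changed element was NOT the min; min changes only if 53 < -20.
New min = -20; changed? no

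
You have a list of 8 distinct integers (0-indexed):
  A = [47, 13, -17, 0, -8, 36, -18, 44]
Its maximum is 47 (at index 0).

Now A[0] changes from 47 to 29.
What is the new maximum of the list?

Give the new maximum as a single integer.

Answer: 44

Derivation:
Old max = 47 (at index 0)
Change: A[0] 47 -> 29
Changed element WAS the max -> may need rescan.
  Max of remaining elements: 44
  New max = max(29, 44) = 44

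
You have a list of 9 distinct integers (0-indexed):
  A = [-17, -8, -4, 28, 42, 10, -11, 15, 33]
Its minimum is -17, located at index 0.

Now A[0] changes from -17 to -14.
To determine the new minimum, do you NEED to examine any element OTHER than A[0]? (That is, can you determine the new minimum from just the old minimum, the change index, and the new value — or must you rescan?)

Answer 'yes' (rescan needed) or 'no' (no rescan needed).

Answer: yes

Derivation:
Old min = -17 at index 0
Change at index 0: -17 -> -14
Index 0 WAS the min and new value -14 > old min -17. Must rescan other elements to find the new min.
Needs rescan: yes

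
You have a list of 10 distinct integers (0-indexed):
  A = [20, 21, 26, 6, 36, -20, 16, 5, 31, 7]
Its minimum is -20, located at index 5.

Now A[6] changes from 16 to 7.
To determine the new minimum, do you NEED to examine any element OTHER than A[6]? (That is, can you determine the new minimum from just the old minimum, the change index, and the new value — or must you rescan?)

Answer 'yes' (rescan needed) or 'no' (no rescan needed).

Answer: no

Derivation:
Old min = -20 at index 5
Change at index 6: 16 -> 7
Index 6 was NOT the min. New min = min(-20, 7). No rescan of other elements needed.
Needs rescan: no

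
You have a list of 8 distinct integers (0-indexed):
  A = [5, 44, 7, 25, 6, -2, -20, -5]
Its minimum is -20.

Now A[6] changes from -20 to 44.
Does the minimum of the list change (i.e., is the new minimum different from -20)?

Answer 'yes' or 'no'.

Old min = -20
Change: A[6] -20 -> 44
Changed element was the min; new min must be rechecked.
New min = -5; changed? yes

Answer: yes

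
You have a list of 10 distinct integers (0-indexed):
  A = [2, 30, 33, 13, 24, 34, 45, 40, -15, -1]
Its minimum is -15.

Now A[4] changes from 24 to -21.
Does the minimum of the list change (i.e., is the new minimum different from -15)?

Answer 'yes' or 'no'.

Answer: yes

Derivation:
Old min = -15
Change: A[4] 24 -> -21
Changed element was NOT the min; min changes only if -21 < -15.
New min = -21; changed? yes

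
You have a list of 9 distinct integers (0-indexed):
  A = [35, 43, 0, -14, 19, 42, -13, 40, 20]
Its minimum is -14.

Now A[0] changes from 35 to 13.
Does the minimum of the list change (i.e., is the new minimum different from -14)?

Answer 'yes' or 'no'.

Answer: no

Derivation:
Old min = -14
Change: A[0] 35 -> 13
Changed element was NOT the min; min changes only if 13 < -14.
New min = -14; changed? no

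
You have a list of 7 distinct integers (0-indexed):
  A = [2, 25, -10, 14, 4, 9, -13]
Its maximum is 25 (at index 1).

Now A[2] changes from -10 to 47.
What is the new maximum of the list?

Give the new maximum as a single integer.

Answer: 47

Derivation:
Old max = 25 (at index 1)
Change: A[2] -10 -> 47
Changed element was NOT the old max.
  New max = max(old_max, new_val) = max(25, 47) = 47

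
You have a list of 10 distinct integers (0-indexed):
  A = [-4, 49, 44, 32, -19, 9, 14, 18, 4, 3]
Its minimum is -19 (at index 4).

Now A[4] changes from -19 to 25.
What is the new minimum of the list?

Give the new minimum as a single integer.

Old min = -19 (at index 4)
Change: A[4] -19 -> 25
Changed element WAS the min. Need to check: is 25 still <= all others?
  Min of remaining elements: -4
  New min = min(25, -4) = -4

Answer: -4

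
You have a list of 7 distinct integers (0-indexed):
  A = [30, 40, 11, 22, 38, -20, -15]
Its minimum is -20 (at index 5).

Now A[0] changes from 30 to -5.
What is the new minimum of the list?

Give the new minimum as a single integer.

Old min = -20 (at index 5)
Change: A[0] 30 -> -5
Changed element was NOT the old min.
  New min = min(old_min, new_val) = min(-20, -5) = -20

Answer: -20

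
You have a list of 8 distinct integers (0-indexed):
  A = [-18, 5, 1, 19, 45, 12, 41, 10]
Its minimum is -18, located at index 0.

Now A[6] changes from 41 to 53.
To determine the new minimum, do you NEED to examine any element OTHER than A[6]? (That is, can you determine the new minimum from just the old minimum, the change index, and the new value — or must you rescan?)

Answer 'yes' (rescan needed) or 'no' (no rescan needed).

Answer: no

Derivation:
Old min = -18 at index 0
Change at index 6: 41 -> 53
Index 6 was NOT the min. New min = min(-18, 53). No rescan of other elements needed.
Needs rescan: no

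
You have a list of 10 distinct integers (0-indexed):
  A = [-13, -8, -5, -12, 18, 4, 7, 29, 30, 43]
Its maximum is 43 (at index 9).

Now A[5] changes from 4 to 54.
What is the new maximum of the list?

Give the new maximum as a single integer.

Old max = 43 (at index 9)
Change: A[5] 4 -> 54
Changed element was NOT the old max.
  New max = max(old_max, new_val) = max(43, 54) = 54

Answer: 54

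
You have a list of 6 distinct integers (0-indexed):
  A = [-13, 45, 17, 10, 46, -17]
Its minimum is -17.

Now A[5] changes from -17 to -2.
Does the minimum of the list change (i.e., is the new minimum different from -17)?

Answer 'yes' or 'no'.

Old min = -17
Change: A[5] -17 -> -2
Changed element was the min; new min must be rechecked.
New min = -13; changed? yes

Answer: yes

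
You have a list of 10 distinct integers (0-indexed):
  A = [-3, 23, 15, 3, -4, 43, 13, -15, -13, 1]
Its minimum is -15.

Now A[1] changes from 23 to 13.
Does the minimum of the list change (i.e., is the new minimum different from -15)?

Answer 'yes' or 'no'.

Answer: no

Derivation:
Old min = -15
Change: A[1] 23 -> 13
Changed element was NOT the min; min changes only if 13 < -15.
New min = -15; changed? no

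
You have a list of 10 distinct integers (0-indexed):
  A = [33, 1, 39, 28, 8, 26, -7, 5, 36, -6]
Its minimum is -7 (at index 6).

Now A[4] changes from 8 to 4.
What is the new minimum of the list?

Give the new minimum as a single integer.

Old min = -7 (at index 6)
Change: A[4] 8 -> 4
Changed element was NOT the old min.
  New min = min(old_min, new_val) = min(-7, 4) = -7

Answer: -7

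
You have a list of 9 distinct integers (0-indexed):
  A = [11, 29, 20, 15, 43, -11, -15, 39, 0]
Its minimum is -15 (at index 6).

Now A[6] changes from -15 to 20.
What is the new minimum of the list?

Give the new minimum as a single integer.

Answer: -11

Derivation:
Old min = -15 (at index 6)
Change: A[6] -15 -> 20
Changed element WAS the min. Need to check: is 20 still <= all others?
  Min of remaining elements: -11
  New min = min(20, -11) = -11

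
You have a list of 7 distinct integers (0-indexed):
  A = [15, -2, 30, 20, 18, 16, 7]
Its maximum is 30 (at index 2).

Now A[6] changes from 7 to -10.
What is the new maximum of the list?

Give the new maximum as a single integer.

Answer: 30

Derivation:
Old max = 30 (at index 2)
Change: A[6] 7 -> -10
Changed element was NOT the old max.
  New max = max(old_max, new_val) = max(30, -10) = 30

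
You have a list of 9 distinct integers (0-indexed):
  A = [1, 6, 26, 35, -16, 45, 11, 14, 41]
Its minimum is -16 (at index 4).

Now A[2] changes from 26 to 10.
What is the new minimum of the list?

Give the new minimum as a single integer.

Answer: -16

Derivation:
Old min = -16 (at index 4)
Change: A[2] 26 -> 10
Changed element was NOT the old min.
  New min = min(old_min, new_val) = min(-16, 10) = -16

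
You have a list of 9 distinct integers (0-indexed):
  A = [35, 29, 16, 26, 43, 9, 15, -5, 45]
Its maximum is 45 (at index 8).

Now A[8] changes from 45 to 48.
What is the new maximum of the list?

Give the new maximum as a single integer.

Answer: 48

Derivation:
Old max = 45 (at index 8)
Change: A[8] 45 -> 48
Changed element WAS the max -> may need rescan.
  Max of remaining elements: 43
  New max = max(48, 43) = 48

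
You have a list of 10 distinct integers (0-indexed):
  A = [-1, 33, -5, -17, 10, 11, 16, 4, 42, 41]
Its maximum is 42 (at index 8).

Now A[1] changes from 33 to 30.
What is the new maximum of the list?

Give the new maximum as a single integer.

Old max = 42 (at index 8)
Change: A[1] 33 -> 30
Changed element was NOT the old max.
  New max = max(old_max, new_val) = max(42, 30) = 42

Answer: 42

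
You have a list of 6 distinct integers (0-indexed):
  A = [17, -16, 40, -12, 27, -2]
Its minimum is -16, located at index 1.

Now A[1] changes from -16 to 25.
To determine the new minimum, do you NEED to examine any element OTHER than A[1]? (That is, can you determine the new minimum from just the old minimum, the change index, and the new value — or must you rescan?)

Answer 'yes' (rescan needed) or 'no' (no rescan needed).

Answer: yes

Derivation:
Old min = -16 at index 1
Change at index 1: -16 -> 25
Index 1 WAS the min and new value 25 > old min -16. Must rescan other elements to find the new min.
Needs rescan: yes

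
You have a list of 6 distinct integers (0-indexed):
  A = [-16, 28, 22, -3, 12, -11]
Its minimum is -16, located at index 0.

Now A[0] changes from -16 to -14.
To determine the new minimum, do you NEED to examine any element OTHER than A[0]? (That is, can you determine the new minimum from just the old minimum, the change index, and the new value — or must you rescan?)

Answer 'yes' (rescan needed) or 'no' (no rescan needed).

Answer: yes

Derivation:
Old min = -16 at index 0
Change at index 0: -16 -> -14
Index 0 WAS the min and new value -14 > old min -16. Must rescan other elements to find the new min.
Needs rescan: yes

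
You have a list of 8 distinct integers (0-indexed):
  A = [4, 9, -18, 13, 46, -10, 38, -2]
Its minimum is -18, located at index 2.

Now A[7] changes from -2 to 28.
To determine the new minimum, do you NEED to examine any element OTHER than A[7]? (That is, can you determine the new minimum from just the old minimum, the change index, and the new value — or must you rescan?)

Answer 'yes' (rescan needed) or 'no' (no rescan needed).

Answer: no

Derivation:
Old min = -18 at index 2
Change at index 7: -2 -> 28
Index 7 was NOT the min. New min = min(-18, 28). No rescan of other elements needed.
Needs rescan: no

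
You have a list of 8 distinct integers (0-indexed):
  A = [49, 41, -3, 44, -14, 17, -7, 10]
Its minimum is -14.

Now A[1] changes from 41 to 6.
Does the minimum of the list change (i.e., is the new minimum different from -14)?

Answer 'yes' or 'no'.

Answer: no

Derivation:
Old min = -14
Change: A[1] 41 -> 6
Changed element was NOT the min; min changes only if 6 < -14.
New min = -14; changed? no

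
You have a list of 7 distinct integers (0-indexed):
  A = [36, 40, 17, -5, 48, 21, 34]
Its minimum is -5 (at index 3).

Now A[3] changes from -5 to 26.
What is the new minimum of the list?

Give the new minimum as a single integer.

Answer: 17

Derivation:
Old min = -5 (at index 3)
Change: A[3] -5 -> 26
Changed element WAS the min. Need to check: is 26 still <= all others?
  Min of remaining elements: 17
  New min = min(26, 17) = 17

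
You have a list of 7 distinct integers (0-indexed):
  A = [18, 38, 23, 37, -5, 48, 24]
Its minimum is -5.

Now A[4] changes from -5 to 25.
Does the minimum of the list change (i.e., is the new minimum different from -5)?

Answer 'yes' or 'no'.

Answer: yes

Derivation:
Old min = -5
Change: A[4] -5 -> 25
Changed element was the min; new min must be rechecked.
New min = 18; changed? yes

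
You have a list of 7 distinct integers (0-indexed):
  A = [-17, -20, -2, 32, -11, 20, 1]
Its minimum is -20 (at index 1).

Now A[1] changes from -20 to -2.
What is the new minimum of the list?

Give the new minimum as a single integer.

Answer: -17

Derivation:
Old min = -20 (at index 1)
Change: A[1] -20 -> -2
Changed element WAS the min. Need to check: is -2 still <= all others?
  Min of remaining elements: -17
  New min = min(-2, -17) = -17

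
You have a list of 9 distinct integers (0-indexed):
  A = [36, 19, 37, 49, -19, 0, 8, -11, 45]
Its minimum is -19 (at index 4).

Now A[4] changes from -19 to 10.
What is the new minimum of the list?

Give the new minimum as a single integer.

Old min = -19 (at index 4)
Change: A[4] -19 -> 10
Changed element WAS the min. Need to check: is 10 still <= all others?
  Min of remaining elements: -11
  New min = min(10, -11) = -11

Answer: -11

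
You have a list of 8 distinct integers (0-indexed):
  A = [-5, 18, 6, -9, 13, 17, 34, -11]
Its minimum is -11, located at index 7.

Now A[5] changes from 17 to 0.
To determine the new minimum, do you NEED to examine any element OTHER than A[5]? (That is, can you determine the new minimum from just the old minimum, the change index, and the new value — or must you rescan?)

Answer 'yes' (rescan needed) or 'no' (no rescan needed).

Old min = -11 at index 7
Change at index 5: 17 -> 0
Index 5 was NOT the min. New min = min(-11, 0). No rescan of other elements needed.
Needs rescan: no

Answer: no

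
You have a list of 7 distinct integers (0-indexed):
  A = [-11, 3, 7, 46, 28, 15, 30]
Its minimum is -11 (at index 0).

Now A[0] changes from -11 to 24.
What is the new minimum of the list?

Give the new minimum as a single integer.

Old min = -11 (at index 0)
Change: A[0] -11 -> 24
Changed element WAS the min. Need to check: is 24 still <= all others?
  Min of remaining elements: 3
  New min = min(24, 3) = 3

Answer: 3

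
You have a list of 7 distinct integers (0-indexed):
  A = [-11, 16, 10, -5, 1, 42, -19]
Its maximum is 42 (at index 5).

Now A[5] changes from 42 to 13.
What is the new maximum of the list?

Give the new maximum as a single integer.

Old max = 42 (at index 5)
Change: A[5] 42 -> 13
Changed element WAS the max -> may need rescan.
  Max of remaining elements: 16
  New max = max(13, 16) = 16

Answer: 16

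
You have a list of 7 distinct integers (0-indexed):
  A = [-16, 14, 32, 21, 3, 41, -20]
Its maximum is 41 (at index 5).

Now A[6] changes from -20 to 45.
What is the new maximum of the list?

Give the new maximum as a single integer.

Answer: 45

Derivation:
Old max = 41 (at index 5)
Change: A[6] -20 -> 45
Changed element was NOT the old max.
  New max = max(old_max, new_val) = max(41, 45) = 45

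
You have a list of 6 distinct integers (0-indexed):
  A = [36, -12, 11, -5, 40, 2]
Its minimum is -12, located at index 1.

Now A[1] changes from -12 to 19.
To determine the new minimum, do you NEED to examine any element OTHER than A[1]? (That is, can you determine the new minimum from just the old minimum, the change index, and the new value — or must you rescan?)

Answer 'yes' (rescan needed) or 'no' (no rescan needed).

Answer: yes

Derivation:
Old min = -12 at index 1
Change at index 1: -12 -> 19
Index 1 WAS the min and new value 19 > old min -12. Must rescan other elements to find the new min.
Needs rescan: yes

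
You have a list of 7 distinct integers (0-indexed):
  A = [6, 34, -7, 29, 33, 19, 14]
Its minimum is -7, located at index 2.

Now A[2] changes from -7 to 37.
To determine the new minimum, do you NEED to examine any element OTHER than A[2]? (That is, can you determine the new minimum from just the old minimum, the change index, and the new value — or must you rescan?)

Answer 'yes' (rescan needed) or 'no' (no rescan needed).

Old min = -7 at index 2
Change at index 2: -7 -> 37
Index 2 WAS the min and new value 37 > old min -7. Must rescan other elements to find the new min.
Needs rescan: yes

Answer: yes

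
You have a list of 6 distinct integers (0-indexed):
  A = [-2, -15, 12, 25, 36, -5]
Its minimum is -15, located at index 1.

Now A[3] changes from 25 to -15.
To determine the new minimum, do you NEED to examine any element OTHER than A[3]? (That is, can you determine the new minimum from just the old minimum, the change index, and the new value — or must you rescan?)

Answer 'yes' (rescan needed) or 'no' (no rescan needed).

Old min = -15 at index 1
Change at index 3: 25 -> -15
Index 3 was NOT the min. New min = min(-15, -15). No rescan of other elements needed.
Needs rescan: no

Answer: no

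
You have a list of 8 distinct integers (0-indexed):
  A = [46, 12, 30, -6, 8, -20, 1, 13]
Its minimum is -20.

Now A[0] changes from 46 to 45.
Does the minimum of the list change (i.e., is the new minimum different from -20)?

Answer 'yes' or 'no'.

Old min = -20
Change: A[0] 46 -> 45
Changed element was NOT the min; min changes only if 45 < -20.
New min = -20; changed? no

Answer: no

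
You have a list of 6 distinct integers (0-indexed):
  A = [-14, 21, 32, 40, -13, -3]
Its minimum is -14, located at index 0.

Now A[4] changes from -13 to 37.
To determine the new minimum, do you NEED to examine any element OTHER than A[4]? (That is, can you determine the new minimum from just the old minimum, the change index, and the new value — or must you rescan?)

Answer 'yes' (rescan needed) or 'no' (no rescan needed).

Old min = -14 at index 0
Change at index 4: -13 -> 37
Index 4 was NOT the min. New min = min(-14, 37). No rescan of other elements needed.
Needs rescan: no

Answer: no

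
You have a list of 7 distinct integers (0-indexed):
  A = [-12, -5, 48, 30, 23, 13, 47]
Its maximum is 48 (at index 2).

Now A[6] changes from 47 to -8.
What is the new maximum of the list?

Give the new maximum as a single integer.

Answer: 48

Derivation:
Old max = 48 (at index 2)
Change: A[6] 47 -> -8
Changed element was NOT the old max.
  New max = max(old_max, new_val) = max(48, -8) = 48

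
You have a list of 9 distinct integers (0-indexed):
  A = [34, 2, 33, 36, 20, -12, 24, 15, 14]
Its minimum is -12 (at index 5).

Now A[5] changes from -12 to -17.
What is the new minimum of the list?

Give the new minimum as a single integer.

Old min = -12 (at index 5)
Change: A[5] -12 -> -17
Changed element WAS the min. Need to check: is -17 still <= all others?
  Min of remaining elements: 2
  New min = min(-17, 2) = -17

Answer: -17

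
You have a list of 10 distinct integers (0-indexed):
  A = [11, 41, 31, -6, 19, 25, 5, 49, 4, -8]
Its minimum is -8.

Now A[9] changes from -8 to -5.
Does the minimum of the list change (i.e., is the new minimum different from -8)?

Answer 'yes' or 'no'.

Answer: yes

Derivation:
Old min = -8
Change: A[9] -8 -> -5
Changed element was the min; new min must be rechecked.
New min = -6; changed? yes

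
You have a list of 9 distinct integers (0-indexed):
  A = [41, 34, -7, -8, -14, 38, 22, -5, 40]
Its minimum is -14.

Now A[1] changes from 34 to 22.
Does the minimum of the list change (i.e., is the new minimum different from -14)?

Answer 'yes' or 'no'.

Answer: no

Derivation:
Old min = -14
Change: A[1] 34 -> 22
Changed element was NOT the min; min changes only if 22 < -14.
New min = -14; changed? no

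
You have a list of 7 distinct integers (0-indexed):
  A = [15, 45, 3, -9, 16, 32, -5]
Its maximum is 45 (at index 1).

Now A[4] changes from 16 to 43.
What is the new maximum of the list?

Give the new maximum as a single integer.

Answer: 45

Derivation:
Old max = 45 (at index 1)
Change: A[4] 16 -> 43
Changed element was NOT the old max.
  New max = max(old_max, new_val) = max(45, 43) = 45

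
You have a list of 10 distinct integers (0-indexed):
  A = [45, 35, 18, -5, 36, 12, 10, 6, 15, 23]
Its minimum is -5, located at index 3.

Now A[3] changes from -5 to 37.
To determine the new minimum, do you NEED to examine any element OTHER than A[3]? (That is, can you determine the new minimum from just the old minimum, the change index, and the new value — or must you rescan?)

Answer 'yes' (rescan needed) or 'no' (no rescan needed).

Old min = -5 at index 3
Change at index 3: -5 -> 37
Index 3 WAS the min and new value 37 > old min -5. Must rescan other elements to find the new min.
Needs rescan: yes

Answer: yes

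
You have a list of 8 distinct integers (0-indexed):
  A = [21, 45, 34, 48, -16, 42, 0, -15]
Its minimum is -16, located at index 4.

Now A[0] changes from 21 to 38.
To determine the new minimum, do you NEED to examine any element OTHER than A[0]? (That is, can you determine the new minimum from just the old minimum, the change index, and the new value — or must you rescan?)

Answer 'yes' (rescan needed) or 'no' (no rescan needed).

Answer: no

Derivation:
Old min = -16 at index 4
Change at index 0: 21 -> 38
Index 0 was NOT the min. New min = min(-16, 38). No rescan of other elements needed.
Needs rescan: no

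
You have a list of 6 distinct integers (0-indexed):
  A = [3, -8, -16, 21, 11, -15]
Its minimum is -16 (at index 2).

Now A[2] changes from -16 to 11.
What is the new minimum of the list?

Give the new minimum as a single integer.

Old min = -16 (at index 2)
Change: A[2] -16 -> 11
Changed element WAS the min. Need to check: is 11 still <= all others?
  Min of remaining elements: -15
  New min = min(11, -15) = -15

Answer: -15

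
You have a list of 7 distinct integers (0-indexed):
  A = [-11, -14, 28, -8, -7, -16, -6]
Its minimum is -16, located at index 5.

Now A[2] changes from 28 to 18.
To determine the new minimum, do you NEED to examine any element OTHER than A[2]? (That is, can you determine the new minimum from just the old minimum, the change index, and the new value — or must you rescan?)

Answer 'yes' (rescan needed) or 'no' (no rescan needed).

Answer: no

Derivation:
Old min = -16 at index 5
Change at index 2: 28 -> 18
Index 2 was NOT the min. New min = min(-16, 18). No rescan of other elements needed.
Needs rescan: no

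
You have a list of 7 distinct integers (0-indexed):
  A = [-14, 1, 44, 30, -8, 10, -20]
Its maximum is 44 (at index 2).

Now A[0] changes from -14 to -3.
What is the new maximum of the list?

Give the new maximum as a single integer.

Answer: 44

Derivation:
Old max = 44 (at index 2)
Change: A[0] -14 -> -3
Changed element was NOT the old max.
  New max = max(old_max, new_val) = max(44, -3) = 44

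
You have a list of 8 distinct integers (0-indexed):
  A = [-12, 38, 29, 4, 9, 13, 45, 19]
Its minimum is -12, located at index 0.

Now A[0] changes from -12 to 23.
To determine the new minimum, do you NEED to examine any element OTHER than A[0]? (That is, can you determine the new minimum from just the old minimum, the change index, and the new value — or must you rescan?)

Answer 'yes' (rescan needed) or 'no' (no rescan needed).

Answer: yes

Derivation:
Old min = -12 at index 0
Change at index 0: -12 -> 23
Index 0 WAS the min and new value 23 > old min -12. Must rescan other elements to find the new min.
Needs rescan: yes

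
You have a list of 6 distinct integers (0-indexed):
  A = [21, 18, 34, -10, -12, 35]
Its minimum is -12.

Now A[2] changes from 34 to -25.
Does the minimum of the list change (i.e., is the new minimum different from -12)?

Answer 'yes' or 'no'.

Old min = -12
Change: A[2] 34 -> -25
Changed element was NOT the min; min changes only if -25 < -12.
New min = -25; changed? yes

Answer: yes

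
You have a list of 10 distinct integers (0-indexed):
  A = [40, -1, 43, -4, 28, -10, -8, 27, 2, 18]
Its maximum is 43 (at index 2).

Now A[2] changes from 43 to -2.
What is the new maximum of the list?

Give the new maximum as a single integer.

Answer: 40

Derivation:
Old max = 43 (at index 2)
Change: A[2] 43 -> -2
Changed element WAS the max -> may need rescan.
  Max of remaining elements: 40
  New max = max(-2, 40) = 40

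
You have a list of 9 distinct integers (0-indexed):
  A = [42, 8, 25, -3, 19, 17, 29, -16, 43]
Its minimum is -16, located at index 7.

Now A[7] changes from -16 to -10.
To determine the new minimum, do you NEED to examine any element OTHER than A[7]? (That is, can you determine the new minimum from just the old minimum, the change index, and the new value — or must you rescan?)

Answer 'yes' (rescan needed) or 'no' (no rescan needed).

Old min = -16 at index 7
Change at index 7: -16 -> -10
Index 7 WAS the min and new value -10 > old min -16. Must rescan other elements to find the new min.
Needs rescan: yes

Answer: yes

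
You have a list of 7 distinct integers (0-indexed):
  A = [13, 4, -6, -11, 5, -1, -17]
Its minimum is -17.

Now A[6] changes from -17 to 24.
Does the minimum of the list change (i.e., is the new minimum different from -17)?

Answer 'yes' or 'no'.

Answer: yes

Derivation:
Old min = -17
Change: A[6] -17 -> 24
Changed element was the min; new min must be rechecked.
New min = -11; changed? yes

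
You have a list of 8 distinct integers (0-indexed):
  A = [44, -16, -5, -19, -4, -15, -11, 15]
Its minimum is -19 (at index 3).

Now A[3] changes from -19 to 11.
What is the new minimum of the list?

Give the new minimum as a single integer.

Old min = -19 (at index 3)
Change: A[3] -19 -> 11
Changed element WAS the min. Need to check: is 11 still <= all others?
  Min of remaining elements: -16
  New min = min(11, -16) = -16

Answer: -16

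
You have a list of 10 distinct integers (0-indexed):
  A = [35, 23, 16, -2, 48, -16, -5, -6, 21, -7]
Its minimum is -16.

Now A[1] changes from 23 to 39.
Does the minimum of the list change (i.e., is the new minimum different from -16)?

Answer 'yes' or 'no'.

Answer: no

Derivation:
Old min = -16
Change: A[1] 23 -> 39
Changed element was NOT the min; min changes only if 39 < -16.
New min = -16; changed? no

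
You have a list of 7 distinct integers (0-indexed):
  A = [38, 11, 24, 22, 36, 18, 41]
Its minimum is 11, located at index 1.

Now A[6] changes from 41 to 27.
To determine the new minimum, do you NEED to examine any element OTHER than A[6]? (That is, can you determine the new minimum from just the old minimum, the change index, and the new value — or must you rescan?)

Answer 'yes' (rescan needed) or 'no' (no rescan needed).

Answer: no

Derivation:
Old min = 11 at index 1
Change at index 6: 41 -> 27
Index 6 was NOT the min. New min = min(11, 27). No rescan of other elements needed.
Needs rescan: no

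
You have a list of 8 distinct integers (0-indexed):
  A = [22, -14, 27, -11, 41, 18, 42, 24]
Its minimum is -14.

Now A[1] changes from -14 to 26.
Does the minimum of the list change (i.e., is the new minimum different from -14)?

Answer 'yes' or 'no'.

Old min = -14
Change: A[1] -14 -> 26
Changed element was the min; new min must be rechecked.
New min = -11; changed? yes

Answer: yes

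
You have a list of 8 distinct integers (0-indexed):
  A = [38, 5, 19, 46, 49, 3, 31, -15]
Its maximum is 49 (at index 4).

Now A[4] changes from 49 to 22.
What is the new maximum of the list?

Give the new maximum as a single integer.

Answer: 46

Derivation:
Old max = 49 (at index 4)
Change: A[4] 49 -> 22
Changed element WAS the max -> may need rescan.
  Max of remaining elements: 46
  New max = max(22, 46) = 46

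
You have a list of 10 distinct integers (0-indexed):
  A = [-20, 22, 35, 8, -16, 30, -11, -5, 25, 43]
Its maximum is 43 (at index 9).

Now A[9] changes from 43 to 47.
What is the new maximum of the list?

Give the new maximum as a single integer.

Old max = 43 (at index 9)
Change: A[9] 43 -> 47
Changed element WAS the max -> may need rescan.
  Max of remaining elements: 35
  New max = max(47, 35) = 47

Answer: 47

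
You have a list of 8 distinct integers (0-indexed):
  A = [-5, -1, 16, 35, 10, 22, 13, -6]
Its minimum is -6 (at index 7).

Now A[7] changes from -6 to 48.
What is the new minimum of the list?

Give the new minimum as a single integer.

Answer: -5

Derivation:
Old min = -6 (at index 7)
Change: A[7] -6 -> 48
Changed element WAS the min. Need to check: is 48 still <= all others?
  Min of remaining elements: -5
  New min = min(48, -5) = -5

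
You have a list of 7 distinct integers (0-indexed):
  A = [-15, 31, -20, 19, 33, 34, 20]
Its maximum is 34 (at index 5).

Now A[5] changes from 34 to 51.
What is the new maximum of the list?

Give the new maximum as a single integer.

Old max = 34 (at index 5)
Change: A[5] 34 -> 51
Changed element WAS the max -> may need rescan.
  Max of remaining elements: 33
  New max = max(51, 33) = 51

Answer: 51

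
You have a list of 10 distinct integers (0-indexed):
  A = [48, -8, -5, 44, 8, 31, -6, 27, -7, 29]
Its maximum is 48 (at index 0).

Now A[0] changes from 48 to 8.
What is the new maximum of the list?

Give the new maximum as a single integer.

Old max = 48 (at index 0)
Change: A[0] 48 -> 8
Changed element WAS the max -> may need rescan.
  Max of remaining elements: 44
  New max = max(8, 44) = 44

Answer: 44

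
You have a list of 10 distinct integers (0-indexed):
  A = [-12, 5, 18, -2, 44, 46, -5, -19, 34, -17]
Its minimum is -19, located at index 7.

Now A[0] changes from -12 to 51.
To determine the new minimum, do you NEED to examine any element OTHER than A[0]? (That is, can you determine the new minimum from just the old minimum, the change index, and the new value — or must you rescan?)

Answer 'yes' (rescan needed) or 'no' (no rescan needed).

Old min = -19 at index 7
Change at index 0: -12 -> 51
Index 0 was NOT the min. New min = min(-19, 51). No rescan of other elements needed.
Needs rescan: no

Answer: no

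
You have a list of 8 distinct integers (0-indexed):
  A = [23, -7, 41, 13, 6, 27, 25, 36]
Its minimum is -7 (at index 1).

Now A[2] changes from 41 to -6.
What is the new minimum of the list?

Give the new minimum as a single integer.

Old min = -7 (at index 1)
Change: A[2] 41 -> -6
Changed element was NOT the old min.
  New min = min(old_min, new_val) = min(-7, -6) = -7

Answer: -7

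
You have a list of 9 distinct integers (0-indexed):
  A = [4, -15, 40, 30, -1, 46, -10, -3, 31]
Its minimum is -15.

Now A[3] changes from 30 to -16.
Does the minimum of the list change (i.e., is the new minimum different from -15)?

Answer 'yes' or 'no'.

Answer: yes

Derivation:
Old min = -15
Change: A[3] 30 -> -16
Changed element was NOT the min; min changes only if -16 < -15.
New min = -16; changed? yes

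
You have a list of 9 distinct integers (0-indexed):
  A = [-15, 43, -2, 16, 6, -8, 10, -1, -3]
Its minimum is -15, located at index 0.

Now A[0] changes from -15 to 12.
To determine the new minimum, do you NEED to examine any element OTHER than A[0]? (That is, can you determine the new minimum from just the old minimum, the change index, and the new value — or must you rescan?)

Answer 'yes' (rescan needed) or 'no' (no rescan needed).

Answer: yes

Derivation:
Old min = -15 at index 0
Change at index 0: -15 -> 12
Index 0 WAS the min and new value 12 > old min -15. Must rescan other elements to find the new min.
Needs rescan: yes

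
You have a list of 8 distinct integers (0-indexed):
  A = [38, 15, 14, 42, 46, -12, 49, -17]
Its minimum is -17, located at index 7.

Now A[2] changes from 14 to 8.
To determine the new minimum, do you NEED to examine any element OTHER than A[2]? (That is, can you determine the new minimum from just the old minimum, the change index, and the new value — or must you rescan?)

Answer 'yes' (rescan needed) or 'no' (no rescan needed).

Answer: no

Derivation:
Old min = -17 at index 7
Change at index 2: 14 -> 8
Index 2 was NOT the min. New min = min(-17, 8). No rescan of other elements needed.
Needs rescan: no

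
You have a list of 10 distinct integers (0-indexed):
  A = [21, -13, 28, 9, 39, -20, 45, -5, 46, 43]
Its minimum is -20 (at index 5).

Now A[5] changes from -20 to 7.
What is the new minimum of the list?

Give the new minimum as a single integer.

Old min = -20 (at index 5)
Change: A[5] -20 -> 7
Changed element WAS the min. Need to check: is 7 still <= all others?
  Min of remaining elements: -13
  New min = min(7, -13) = -13

Answer: -13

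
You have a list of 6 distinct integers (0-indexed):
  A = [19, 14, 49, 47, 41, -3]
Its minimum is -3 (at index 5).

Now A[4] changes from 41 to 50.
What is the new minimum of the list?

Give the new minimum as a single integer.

Answer: -3

Derivation:
Old min = -3 (at index 5)
Change: A[4] 41 -> 50
Changed element was NOT the old min.
  New min = min(old_min, new_val) = min(-3, 50) = -3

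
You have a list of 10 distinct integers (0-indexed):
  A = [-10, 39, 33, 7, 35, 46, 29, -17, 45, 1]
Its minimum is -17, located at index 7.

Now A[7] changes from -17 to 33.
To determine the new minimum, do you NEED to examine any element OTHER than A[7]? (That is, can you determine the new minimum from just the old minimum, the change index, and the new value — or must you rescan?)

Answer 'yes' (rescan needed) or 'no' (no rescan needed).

Answer: yes

Derivation:
Old min = -17 at index 7
Change at index 7: -17 -> 33
Index 7 WAS the min and new value 33 > old min -17. Must rescan other elements to find the new min.
Needs rescan: yes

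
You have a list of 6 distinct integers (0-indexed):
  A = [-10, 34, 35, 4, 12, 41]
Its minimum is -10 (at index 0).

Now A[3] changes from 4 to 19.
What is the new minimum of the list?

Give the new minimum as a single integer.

Answer: -10

Derivation:
Old min = -10 (at index 0)
Change: A[3] 4 -> 19
Changed element was NOT the old min.
  New min = min(old_min, new_val) = min(-10, 19) = -10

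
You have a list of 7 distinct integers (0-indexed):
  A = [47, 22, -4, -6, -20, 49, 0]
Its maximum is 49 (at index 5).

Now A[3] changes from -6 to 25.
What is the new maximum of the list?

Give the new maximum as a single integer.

Old max = 49 (at index 5)
Change: A[3] -6 -> 25
Changed element was NOT the old max.
  New max = max(old_max, new_val) = max(49, 25) = 49

Answer: 49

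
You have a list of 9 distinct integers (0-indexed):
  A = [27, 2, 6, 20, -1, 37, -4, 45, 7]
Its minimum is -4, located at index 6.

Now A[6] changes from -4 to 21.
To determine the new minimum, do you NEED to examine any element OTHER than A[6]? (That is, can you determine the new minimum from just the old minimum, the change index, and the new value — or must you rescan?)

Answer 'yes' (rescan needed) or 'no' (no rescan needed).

Old min = -4 at index 6
Change at index 6: -4 -> 21
Index 6 WAS the min and new value 21 > old min -4. Must rescan other elements to find the new min.
Needs rescan: yes

Answer: yes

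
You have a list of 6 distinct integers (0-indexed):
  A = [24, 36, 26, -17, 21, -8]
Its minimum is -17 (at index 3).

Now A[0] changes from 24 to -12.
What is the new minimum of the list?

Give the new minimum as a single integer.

Answer: -17

Derivation:
Old min = -17 (at index 3)
Change: A[0] 24 -> -12
Changed element was NOT the old min.
  New min = min(old_min, new_val) = min(-17, -12) = -17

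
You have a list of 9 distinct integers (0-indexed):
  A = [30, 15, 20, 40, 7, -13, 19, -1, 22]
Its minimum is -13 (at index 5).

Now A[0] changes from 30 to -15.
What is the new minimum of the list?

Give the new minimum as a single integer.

Old min = -13 (at index 5)
Change: A[0] 30 -> -15
Changed element was NOT the old min.
  New min = min(old_min, new_val) = min(-13, -15) = -15

Answer: -15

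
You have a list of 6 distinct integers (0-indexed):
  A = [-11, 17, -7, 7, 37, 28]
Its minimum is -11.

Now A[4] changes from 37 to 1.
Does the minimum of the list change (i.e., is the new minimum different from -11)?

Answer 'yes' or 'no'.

Answer: no

Derivation:
Old min = -11
Change: A[4] 37 -> 1
Changed element was NOT the min; min changes only if 1 < -11.
New min = -11; changed? no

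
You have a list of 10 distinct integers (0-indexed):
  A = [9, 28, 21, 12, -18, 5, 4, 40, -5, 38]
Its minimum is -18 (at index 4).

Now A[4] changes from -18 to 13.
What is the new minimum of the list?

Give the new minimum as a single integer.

Answer: -5

Derivation:
Old min = -18 (at index 4)
Change: A[4] -18 -> 13
Changed element WAS the min. Need to check: is 13 still <= all others?
  Min of remaining elements: -5
  New min = min(13, -5) = -5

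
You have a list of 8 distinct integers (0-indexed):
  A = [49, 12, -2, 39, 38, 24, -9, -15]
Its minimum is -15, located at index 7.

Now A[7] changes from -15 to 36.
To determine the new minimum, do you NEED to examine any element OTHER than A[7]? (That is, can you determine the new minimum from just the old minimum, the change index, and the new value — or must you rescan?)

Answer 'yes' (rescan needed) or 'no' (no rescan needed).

Answer: yes

Derivation:
Old min = -15 at index 7
Change at index 7: -15 -> 36
Index 7 WAS the min and new value 36 > old min -15. Must rescan other elements to find the new min.
Needs rescan: yes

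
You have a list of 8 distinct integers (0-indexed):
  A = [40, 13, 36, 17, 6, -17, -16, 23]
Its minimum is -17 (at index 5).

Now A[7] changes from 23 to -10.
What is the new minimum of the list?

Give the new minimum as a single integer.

Old min = -17 (at index 5)
Change: A[7] 23 -> -10
Changed element was NOT the old min.
  New min = min(old_min, new_val) = min(-17, -10) = -17

Answer: -17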